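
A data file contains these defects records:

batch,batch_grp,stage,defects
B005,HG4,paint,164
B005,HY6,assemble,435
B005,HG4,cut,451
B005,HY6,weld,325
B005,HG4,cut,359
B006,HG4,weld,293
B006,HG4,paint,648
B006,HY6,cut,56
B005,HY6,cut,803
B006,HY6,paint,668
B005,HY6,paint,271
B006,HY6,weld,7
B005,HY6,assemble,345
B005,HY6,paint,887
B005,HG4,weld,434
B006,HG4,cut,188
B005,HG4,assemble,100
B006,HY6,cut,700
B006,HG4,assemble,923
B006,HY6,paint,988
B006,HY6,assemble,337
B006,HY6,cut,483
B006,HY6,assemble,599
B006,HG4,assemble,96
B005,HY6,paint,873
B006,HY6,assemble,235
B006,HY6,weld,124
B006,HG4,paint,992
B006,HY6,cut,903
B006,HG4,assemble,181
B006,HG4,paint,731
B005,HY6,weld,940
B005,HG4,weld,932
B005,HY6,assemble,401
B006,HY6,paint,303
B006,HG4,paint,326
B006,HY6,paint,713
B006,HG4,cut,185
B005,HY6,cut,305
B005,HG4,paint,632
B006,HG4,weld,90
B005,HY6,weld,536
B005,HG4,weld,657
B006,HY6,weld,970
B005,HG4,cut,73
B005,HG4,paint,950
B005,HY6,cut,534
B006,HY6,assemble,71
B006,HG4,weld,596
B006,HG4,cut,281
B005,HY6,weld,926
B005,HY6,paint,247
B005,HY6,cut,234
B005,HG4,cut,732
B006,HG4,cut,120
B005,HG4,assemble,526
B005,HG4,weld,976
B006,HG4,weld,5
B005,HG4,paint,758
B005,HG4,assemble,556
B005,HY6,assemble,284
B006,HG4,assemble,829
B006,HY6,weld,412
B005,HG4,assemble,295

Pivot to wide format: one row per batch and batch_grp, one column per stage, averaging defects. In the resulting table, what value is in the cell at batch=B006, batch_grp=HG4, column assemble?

507.25

Rows with batch=B006, batch_grp=HG4 and stage=assemble: defects values are 923, 96, 181, 829.
(923 + 96 + 181 + 829) / 4 = 507.25.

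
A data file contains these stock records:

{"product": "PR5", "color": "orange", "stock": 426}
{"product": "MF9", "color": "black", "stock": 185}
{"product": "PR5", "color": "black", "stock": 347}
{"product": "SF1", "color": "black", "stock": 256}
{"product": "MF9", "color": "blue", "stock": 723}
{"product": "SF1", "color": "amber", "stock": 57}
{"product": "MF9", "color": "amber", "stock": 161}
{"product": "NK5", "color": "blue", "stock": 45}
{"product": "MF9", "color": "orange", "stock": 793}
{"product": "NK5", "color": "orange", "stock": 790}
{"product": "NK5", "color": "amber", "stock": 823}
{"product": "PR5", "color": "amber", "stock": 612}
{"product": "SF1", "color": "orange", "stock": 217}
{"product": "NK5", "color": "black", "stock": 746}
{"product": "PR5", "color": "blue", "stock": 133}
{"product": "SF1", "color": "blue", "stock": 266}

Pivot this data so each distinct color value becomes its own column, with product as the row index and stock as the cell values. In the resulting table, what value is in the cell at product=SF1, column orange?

217

Wide layout: rows indexed by product, columns are the 4 distinct color values (orange, black, blue, amber).
Cell (product=SF1, color=orange) draws from the long row where product=SF1 and color=orange, which has stock=217.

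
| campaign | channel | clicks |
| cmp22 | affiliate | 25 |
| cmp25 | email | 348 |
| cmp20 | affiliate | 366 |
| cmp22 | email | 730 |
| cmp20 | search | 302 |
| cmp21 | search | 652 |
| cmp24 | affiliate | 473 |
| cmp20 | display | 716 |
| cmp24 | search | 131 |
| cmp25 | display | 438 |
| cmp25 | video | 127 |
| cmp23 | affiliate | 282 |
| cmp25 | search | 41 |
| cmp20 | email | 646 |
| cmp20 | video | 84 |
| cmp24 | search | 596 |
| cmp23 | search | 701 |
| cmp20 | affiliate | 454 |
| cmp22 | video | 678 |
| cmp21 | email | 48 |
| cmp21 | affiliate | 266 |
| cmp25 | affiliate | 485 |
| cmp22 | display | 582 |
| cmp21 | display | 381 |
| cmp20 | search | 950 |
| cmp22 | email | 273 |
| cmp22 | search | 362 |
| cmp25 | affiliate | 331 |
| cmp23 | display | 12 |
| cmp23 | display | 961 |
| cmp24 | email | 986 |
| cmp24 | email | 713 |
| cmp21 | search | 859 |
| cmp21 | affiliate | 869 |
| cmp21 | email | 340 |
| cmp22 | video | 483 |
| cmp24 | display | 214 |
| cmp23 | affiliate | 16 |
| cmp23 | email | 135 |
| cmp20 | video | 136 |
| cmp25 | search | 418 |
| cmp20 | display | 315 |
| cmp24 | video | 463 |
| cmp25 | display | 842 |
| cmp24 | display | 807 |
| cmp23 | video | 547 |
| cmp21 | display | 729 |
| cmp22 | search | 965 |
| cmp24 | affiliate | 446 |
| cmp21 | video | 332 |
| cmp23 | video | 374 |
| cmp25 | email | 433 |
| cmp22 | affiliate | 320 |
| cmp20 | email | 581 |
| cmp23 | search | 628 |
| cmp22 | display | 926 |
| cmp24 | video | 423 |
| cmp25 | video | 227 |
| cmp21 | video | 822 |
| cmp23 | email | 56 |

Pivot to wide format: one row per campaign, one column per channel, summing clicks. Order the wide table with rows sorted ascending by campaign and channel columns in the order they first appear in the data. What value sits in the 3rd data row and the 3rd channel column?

1327

With rows sorted ascending by campaign, row 3 is campaign=cmp22. channel columns in first-appearance order: affiliate, email, search, display, video; column 3 is search.
Long rows with campaign=cmp22, channel=search: 362 + 965 = 1327.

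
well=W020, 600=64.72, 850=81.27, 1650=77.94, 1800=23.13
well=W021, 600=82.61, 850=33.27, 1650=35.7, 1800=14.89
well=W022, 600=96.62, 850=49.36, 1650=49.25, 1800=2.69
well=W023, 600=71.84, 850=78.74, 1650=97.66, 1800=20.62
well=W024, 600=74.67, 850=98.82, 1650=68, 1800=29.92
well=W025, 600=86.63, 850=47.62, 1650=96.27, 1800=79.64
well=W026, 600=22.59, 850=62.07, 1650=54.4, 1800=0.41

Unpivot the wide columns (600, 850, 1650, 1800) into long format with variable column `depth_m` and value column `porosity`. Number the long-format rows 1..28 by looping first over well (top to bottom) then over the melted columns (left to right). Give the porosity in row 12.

2.69

28 rows total (7 × 4). Row 12: index ⌊(12-1)/4⌋ = 2 into well → W022; (12-1) mod 4 = 3 into the melted columns → 1800.
So row 12 is (W022, 1800, 2.69); porosity = 2.69.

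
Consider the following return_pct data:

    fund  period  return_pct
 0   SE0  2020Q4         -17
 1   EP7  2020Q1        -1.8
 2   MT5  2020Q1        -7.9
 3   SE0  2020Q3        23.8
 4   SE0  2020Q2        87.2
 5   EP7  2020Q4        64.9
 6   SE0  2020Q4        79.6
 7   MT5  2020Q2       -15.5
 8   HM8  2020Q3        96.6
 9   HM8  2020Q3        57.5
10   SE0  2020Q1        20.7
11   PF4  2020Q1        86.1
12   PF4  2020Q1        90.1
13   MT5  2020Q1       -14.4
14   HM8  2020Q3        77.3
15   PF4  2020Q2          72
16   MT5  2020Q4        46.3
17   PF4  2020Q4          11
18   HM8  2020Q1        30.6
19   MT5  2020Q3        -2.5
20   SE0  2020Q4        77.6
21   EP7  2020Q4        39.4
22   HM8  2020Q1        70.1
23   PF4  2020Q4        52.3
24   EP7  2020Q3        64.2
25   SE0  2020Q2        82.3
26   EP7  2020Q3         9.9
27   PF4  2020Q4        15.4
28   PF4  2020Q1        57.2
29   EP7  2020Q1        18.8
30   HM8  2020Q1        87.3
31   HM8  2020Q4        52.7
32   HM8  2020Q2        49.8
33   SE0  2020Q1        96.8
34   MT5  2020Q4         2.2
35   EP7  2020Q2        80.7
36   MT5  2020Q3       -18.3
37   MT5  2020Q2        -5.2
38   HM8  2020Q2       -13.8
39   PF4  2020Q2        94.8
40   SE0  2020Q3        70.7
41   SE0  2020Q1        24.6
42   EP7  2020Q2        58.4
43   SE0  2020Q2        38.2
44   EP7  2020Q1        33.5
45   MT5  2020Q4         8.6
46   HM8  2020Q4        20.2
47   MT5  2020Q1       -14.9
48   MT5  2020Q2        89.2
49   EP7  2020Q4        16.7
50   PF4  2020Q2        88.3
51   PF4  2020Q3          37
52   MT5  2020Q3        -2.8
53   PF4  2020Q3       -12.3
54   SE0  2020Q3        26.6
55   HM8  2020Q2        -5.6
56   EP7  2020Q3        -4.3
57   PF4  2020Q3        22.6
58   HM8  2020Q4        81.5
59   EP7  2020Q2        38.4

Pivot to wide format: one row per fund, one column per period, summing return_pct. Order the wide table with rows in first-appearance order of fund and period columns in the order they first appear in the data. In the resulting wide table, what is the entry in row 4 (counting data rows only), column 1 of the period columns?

With rows in first-appearance order of fund, row 4 is fund=HM8. period columns in first-appearance order: 2020Q4, 2020Q1, 2020Q3, 2020Q2; column 1 is 2020Q4.
Long rows with fund=HM8, period=2020Q4: 52.7 + 20.2 + 81.5 = 154.4.

154.4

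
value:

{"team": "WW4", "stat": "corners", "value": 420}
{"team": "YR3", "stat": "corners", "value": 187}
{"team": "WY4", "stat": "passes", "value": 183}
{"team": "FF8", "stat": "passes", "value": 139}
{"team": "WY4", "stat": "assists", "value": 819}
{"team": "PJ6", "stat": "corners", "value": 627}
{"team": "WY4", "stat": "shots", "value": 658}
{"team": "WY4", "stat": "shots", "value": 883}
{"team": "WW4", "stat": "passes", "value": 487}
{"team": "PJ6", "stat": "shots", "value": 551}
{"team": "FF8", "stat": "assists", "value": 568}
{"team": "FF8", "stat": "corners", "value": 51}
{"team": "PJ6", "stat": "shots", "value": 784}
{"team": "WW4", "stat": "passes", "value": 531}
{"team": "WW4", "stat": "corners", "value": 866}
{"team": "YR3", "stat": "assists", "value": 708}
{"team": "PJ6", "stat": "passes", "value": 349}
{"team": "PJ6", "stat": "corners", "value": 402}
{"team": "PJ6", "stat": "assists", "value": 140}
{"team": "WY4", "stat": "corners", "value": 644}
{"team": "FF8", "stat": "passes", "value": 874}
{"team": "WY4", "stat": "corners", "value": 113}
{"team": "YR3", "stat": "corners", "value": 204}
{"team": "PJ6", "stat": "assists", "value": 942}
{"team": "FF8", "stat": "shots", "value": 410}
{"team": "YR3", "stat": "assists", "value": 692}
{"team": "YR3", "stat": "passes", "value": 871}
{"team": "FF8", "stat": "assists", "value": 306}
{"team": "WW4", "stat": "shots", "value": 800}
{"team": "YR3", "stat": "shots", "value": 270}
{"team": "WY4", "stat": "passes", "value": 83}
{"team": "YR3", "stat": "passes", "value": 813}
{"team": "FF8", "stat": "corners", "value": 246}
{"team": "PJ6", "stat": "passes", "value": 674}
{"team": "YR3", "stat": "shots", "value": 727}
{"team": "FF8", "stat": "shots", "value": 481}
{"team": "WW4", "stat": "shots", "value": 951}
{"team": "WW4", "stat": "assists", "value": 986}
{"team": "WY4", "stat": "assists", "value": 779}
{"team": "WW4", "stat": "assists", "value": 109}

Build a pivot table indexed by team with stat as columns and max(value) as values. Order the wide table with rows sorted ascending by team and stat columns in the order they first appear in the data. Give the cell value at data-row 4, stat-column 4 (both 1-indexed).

883

With rows sorted ascending by team, row 4 is team=WY4. stat columns in first-appearance order: corners, passes, assists, shots; column 4 is shots.
Long rows with team=WY4, stat=shots: max(658, 883) = 883.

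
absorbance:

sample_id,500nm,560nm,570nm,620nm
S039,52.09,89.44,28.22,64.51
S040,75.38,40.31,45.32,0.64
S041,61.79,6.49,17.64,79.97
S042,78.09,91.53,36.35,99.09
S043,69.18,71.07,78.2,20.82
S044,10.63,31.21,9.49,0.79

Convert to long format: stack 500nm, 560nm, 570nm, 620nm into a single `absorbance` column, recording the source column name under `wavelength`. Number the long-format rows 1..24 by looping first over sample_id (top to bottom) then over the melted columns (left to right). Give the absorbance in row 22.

31.21

24 rows total (6 × 4). Row 22: index ⌊(22-1)/4⌋ = 5 into sample_id → S044; (22-1) mod 4 = 1 into the melted columns → 560nm.
So row 22 is (S044, 560nm, 31.21); absorbance = 31.21.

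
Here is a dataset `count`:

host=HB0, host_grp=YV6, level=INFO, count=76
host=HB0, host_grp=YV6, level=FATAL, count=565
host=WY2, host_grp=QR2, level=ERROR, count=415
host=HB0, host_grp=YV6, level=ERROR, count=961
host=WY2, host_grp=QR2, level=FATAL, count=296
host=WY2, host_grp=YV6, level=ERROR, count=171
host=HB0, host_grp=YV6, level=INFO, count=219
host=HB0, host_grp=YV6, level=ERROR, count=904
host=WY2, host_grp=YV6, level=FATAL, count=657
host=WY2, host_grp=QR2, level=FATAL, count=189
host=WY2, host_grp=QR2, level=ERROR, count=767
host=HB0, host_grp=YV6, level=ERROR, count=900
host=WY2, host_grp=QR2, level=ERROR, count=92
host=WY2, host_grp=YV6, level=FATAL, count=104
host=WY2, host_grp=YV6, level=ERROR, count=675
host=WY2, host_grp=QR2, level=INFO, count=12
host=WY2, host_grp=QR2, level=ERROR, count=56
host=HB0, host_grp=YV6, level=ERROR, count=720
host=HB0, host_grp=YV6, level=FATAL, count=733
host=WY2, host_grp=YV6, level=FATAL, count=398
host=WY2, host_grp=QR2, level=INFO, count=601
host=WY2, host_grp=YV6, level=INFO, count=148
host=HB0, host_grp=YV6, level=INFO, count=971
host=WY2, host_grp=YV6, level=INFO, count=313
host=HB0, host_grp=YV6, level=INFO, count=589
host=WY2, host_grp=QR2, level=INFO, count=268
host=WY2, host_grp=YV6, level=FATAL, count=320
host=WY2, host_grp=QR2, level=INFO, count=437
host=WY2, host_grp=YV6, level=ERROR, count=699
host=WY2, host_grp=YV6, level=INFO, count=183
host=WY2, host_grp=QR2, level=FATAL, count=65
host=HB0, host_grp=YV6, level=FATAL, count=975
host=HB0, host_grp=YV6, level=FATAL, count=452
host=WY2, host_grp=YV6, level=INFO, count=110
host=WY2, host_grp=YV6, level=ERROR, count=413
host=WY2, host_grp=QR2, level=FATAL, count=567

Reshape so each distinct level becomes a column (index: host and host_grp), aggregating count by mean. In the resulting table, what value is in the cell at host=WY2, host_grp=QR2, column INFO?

Rows with host=WY2, host_grp=QR2 and level=INFO: count values are 12, 601, 268, 437.
(12 + 601 + 268 + 437) / 4 = 329.50.

329.50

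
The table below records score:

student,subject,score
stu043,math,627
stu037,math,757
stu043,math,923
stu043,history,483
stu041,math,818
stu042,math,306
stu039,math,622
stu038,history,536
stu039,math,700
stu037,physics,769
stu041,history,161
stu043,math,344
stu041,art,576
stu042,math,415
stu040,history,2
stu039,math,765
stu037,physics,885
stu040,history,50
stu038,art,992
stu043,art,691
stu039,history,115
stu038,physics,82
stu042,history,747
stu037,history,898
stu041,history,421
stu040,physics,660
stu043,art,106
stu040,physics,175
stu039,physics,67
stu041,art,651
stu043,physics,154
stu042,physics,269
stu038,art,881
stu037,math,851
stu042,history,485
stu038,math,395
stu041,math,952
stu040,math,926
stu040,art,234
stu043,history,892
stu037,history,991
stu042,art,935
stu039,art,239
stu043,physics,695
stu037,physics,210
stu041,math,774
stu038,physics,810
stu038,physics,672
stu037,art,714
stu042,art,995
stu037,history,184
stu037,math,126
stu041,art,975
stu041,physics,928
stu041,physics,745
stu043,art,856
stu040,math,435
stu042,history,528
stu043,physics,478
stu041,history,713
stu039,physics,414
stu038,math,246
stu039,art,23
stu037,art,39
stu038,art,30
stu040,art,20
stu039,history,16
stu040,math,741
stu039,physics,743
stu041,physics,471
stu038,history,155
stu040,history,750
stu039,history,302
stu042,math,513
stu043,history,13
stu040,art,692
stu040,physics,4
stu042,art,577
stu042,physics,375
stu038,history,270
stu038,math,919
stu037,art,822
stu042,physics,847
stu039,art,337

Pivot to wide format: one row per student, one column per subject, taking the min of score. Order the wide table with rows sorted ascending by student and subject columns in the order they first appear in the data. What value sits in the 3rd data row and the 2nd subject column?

With rows sorted ascending by student, row 3 is student=stu039. subject columns in first-appearance order: math, history, physics, art; column 2 is history.
Long rows with student=stu039, subject=history: min(115, 16, 302) = 16.

16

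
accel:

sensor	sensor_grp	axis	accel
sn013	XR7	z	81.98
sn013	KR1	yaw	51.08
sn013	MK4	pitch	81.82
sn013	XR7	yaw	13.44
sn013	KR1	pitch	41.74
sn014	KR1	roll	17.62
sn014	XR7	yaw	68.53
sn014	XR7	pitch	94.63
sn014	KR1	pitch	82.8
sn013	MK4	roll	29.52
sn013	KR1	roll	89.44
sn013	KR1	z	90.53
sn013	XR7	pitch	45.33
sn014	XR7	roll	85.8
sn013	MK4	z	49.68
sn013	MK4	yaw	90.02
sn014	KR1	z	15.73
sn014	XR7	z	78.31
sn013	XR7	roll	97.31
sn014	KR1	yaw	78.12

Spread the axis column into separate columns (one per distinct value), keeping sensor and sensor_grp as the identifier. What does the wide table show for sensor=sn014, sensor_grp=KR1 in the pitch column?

82.8

Wide layout: rows indexed by sensor and sensor_grp, columns are the 4 distinct axis values (z, yaw, pitch, roll).
Cell (sensor=sn014, sensor_grp=KR1, axis=pitch) draws from the long row where sensor=sn014, sensor_grp=KR1 and axis=pitch, which has accel=82.8.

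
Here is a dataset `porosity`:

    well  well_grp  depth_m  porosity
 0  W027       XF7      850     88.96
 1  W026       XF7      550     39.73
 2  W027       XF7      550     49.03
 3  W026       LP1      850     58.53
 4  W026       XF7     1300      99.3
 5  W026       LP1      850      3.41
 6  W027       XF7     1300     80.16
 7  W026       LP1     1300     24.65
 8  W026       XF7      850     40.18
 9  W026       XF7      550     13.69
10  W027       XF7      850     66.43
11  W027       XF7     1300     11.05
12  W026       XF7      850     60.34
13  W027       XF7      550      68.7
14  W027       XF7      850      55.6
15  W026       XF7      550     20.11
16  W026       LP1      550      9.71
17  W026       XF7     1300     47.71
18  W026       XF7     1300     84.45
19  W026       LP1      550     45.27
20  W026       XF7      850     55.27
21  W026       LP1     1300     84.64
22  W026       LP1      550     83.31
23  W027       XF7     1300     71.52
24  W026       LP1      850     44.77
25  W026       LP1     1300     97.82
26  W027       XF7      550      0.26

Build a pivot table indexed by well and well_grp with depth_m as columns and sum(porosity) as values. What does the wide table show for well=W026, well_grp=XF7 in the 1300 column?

Rows with well=W026, well_grp=XF7 and depth_m=1300: porosity values are 99.3, 47.71, 84.45.
99.3 + 47.71 + 84.45 = 231.46.

231.46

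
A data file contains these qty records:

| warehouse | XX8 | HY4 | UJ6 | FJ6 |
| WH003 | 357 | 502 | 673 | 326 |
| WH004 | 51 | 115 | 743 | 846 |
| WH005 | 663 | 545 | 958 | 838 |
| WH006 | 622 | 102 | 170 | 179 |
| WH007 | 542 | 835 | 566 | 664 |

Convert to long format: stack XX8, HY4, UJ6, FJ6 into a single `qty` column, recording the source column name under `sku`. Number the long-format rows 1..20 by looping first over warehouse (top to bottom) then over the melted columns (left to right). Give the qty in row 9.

663

20 rows total (5 × 4). Row 9: index ⌊(9-1)/4⌋ = 2 into warehouse → WH005; (9-1) mod 4 = 0 into the melted columns → XX8.
So row 9 is (WH005, XX8, 663); qty = 663.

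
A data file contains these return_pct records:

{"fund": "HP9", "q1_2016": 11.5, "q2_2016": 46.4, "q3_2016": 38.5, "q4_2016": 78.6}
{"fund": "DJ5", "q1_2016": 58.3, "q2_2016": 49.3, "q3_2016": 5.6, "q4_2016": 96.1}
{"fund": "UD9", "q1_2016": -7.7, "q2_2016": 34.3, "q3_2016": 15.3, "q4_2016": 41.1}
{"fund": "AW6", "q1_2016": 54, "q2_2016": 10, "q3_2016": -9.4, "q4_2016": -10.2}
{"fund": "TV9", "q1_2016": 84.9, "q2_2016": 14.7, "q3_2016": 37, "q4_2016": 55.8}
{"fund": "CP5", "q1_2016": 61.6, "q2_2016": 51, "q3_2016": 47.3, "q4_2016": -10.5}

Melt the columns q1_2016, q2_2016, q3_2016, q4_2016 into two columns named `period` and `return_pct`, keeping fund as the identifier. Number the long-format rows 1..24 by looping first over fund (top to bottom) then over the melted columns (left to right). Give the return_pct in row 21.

24 rows total (6 × 4). Row 21: index ⌊(21-1)/4⌋ = 5 into fund → CP5; (21-1) mod 4 = 0 into the melted columns → q1_2016.
So row 21 is (CP5, q1_2016, 61.6); return_pct = 61.6.

61.6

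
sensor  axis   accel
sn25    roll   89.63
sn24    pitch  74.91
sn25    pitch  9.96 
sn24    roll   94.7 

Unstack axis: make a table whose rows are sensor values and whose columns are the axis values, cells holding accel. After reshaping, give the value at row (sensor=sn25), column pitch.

9.96

Wide layout: rows indexed by sensor, columns are the 2 distinct axis values (roll, pitch).
Cell (sensor=sn25, axis=pitch) draws from the long row where sensor=sn25 and axis=pitch, which has accel=9.96.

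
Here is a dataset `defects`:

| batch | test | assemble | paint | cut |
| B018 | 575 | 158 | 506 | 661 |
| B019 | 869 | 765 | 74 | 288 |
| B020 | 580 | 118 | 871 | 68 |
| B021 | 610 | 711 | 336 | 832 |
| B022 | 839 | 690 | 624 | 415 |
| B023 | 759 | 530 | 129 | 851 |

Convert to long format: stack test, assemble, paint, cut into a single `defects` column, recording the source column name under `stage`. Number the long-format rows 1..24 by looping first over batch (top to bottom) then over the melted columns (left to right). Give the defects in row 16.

832

24 rows total (6 × 4). Row 16: index ⌊(16-1)/4⌋ = 3 into batch → B021; (16-1) mod 4 = 3 into the melted columns → cut.
So row 16 is (B021, cut, 832); defects = 832.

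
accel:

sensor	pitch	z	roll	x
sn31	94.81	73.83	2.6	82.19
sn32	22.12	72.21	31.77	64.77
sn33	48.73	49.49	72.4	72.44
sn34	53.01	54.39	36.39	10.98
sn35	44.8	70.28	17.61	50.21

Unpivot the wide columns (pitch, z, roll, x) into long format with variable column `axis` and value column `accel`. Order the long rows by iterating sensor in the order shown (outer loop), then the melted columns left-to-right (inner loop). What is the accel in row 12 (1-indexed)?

72.44

20 rows total (5 × 4). Row 12: index ⌊(12-1)/4⌋ = 2 into sensor → sn33; (12-1) mod 4 = 3 into the melted columns → x.
So row 12 is (sn33, x, 72.44); accel = 72.44.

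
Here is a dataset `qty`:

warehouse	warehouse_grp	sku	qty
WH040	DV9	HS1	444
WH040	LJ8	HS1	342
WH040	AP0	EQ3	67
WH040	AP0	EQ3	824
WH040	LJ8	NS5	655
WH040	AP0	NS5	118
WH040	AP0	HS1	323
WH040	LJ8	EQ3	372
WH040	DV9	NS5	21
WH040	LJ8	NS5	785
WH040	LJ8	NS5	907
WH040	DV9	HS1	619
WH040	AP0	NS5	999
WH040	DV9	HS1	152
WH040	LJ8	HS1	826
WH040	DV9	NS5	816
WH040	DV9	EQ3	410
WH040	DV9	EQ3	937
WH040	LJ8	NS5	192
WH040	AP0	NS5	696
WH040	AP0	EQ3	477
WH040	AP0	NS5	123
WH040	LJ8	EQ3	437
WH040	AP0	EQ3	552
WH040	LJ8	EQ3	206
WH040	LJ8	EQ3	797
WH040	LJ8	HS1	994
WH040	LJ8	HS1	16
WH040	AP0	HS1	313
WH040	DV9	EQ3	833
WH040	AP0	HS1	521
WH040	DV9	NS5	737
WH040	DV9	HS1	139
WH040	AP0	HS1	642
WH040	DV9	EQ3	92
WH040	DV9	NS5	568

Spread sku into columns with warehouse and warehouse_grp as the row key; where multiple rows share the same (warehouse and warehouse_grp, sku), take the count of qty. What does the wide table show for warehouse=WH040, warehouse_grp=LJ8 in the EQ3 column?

Rows with warehouse=WH040, warehouse_grp=LJ8 and sku=EQ3: qty values are 372, 437, 206, 797.
4 rows match — count = 4.

4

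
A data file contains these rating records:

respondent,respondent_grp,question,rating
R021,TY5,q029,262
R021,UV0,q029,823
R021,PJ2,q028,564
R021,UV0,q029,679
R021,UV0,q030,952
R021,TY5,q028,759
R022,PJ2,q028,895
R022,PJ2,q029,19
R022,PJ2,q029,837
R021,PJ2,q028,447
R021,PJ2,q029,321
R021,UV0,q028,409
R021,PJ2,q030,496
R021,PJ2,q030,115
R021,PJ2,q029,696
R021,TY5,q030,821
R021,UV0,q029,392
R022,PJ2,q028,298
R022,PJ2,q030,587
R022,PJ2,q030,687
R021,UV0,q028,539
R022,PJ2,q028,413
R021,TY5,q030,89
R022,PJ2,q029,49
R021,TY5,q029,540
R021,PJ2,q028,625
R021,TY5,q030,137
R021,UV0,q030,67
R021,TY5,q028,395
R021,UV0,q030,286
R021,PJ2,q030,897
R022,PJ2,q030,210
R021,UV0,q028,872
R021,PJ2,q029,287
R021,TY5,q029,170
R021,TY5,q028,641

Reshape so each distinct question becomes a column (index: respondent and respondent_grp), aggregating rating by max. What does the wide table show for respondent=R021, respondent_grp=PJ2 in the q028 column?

625

Rows with respondent=R021, respondent_grp=PJ2 and question=q028: rating values are 564, 447, 625.
max(564, 447, 625) = 625.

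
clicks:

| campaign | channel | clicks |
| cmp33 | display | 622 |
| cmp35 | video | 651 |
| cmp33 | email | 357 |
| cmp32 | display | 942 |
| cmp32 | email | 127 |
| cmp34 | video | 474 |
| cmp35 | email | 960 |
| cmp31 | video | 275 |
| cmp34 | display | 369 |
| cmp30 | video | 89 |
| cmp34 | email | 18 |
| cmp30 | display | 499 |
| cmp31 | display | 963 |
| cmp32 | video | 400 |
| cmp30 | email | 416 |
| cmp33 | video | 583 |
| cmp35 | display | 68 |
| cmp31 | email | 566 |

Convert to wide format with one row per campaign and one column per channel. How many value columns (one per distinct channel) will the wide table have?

3

3 distinct channel values: video, email, display.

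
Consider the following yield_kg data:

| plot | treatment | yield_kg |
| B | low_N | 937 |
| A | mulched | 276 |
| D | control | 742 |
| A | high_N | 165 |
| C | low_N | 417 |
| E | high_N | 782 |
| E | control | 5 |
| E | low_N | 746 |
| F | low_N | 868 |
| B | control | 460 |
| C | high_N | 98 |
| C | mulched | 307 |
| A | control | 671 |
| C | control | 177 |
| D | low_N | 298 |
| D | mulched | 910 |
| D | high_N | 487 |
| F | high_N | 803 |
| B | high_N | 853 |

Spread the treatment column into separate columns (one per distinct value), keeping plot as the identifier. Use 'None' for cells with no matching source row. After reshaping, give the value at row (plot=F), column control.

None

No long-format row has plot=F and treatment=control, so the cell is None.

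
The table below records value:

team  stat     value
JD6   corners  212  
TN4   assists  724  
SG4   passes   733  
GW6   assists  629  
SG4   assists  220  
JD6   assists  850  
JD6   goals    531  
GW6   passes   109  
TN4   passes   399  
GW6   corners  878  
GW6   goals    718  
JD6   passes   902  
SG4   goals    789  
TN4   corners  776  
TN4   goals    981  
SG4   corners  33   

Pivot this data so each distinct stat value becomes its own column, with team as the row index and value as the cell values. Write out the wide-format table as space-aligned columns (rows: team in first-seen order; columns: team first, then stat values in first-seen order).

Columns: team plus the 4 distinct stat values (corners, assists, passes, goals).
For example, row JD6 column corners takes value=212 from the long row (JD6, corners).

team  corners  assists  passes  goals
JD6   212      850      902     531  
TN4   776      724      399     981  
SG4   33       220      733     789  
GW6   878      629      109     718  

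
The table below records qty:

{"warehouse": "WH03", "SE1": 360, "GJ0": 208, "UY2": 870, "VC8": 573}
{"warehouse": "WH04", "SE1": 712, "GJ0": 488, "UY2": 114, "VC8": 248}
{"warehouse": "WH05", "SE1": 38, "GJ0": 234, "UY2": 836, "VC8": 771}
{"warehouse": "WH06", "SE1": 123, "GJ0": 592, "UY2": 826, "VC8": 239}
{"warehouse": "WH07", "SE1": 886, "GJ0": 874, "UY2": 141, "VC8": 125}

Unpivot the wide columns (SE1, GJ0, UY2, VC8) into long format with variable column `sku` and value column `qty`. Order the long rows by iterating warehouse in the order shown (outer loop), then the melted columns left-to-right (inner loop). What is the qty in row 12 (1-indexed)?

771

20 rows total (5 × 4). Row 12: index ⌊(12-1)/4⌋ = 2 into warehouse → WH05; (12-1) mod 4 = 3 into the melted columns → VC8.
So row 12 is (WH05, VC8, 771); qty = 771.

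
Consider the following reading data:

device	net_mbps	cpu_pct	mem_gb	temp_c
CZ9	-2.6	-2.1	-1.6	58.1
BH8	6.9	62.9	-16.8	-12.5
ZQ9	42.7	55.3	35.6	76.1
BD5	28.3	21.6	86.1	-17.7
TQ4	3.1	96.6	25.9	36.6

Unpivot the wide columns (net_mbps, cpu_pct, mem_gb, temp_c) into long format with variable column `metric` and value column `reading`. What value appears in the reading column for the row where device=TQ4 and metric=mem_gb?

25.9

Unpivoting turns each (device, wide-column) pair into one long row.
The wide cell at row TQ4, column mem_gb holds 25.9, so the long row (TQ4, mem_gb) has reading=25.9.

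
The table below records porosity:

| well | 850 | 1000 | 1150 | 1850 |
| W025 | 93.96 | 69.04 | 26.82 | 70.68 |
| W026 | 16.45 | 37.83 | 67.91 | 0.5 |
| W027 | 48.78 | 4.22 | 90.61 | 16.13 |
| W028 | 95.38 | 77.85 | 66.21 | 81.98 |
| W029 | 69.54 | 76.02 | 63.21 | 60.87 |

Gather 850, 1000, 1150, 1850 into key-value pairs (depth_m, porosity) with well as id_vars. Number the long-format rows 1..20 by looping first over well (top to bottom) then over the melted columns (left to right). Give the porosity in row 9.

20 rows total (5 × 4). Row 9: index ⌊(9-1)/4⌋ = 2 into well → W027; (9-1) mod 4 = 0 into the melted columns → 850.
So row 9 is (W027, 850, 48.78); porosity = 48.78.

48.78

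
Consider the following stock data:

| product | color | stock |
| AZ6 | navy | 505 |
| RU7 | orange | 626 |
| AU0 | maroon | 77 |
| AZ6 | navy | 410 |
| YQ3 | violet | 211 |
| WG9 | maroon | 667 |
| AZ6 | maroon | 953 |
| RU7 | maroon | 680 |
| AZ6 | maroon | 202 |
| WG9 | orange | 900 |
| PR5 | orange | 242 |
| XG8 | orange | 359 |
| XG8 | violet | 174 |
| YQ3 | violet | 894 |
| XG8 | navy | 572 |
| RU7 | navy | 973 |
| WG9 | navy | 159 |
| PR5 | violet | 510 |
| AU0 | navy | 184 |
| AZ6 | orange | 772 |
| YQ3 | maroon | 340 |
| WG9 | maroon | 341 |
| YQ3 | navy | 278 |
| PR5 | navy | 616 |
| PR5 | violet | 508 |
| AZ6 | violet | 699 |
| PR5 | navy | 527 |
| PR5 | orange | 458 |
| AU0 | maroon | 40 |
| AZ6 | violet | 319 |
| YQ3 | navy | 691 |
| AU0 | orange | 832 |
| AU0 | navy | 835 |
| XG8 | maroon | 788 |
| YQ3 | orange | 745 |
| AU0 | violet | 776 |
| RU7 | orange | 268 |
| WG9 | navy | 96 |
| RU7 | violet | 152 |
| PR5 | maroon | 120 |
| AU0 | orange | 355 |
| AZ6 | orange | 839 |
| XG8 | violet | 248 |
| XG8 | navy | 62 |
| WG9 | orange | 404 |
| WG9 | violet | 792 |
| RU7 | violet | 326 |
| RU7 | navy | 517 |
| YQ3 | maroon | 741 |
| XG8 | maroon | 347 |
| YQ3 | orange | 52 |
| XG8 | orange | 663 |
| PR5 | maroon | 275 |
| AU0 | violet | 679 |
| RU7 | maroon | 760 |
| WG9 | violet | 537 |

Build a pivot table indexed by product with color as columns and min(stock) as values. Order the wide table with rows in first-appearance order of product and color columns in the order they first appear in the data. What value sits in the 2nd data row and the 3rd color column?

680

With rows in first-appearance order of product, row 2 is product=RU7. color columns in first-appearance order: navy, orange, maroon, violet; column 3 is maroon.
Long rows with product=RU7, color=maroon: min(680, 760) = 680.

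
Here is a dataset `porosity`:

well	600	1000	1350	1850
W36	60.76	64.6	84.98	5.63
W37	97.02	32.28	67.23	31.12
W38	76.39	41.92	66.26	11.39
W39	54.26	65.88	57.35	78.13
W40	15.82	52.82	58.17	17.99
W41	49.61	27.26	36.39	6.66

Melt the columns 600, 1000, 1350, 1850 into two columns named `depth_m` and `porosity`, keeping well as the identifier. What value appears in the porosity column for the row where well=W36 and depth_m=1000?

Unpivoting turns each (well, wide-column) pair into one long row.
The wide cell at row W36, column 1000 holds 64.6, so the long row (W36, 1000) has porosity=64.6.

64.6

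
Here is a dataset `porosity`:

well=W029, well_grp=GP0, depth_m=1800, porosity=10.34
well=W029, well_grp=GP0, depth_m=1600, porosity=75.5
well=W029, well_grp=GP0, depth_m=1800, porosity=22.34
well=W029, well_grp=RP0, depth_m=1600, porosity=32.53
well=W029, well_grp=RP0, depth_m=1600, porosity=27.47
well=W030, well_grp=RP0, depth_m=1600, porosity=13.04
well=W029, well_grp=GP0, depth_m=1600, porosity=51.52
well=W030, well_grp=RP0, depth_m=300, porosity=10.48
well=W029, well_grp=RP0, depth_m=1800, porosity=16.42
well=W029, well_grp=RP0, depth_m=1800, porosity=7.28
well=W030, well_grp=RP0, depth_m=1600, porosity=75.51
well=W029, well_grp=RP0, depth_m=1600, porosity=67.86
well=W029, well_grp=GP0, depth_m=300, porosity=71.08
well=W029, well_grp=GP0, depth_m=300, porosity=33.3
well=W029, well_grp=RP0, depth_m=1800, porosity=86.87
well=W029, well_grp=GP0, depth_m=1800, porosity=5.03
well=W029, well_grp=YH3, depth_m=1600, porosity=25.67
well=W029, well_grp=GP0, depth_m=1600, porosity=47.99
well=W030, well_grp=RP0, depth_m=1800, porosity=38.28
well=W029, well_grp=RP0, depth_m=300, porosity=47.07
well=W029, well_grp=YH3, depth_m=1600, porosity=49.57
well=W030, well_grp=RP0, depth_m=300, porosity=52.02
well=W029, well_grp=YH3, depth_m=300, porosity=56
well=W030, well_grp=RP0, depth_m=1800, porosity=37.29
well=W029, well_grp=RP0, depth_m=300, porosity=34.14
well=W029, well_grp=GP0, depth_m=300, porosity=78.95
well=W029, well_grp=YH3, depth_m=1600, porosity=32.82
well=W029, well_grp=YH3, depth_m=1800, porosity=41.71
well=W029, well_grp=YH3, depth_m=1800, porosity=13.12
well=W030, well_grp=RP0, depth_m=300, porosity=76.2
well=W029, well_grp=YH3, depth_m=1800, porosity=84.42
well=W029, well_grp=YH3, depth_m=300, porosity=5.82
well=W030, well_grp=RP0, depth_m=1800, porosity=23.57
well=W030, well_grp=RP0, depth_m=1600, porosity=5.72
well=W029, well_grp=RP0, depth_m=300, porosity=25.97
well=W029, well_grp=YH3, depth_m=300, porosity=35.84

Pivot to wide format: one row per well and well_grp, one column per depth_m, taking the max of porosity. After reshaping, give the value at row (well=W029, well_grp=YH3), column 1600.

Rows with well=W029, well_grp=YH3 and depth_m=1600: porosity values are 25.67, 49.57, 32.82.
max(25.67, 49.57, 32.82) = 49.57.

49.57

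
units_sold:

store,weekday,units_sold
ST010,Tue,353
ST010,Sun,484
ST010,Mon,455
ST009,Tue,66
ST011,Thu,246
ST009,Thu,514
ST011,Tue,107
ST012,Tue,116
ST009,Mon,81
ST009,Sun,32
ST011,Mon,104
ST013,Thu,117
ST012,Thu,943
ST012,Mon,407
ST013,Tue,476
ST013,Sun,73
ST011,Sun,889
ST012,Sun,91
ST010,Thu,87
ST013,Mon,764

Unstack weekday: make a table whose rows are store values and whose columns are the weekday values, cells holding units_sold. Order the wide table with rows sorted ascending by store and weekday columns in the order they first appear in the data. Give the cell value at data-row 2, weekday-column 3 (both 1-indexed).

With rows sorted ascending by store, row 2 is store=ST010. weekday columns in first-appearance order: Tue, Sun, Mon, Thu; column 3 is Mon.
Long rows with store=ST010, weekday=Mon: units_sold = 455.

455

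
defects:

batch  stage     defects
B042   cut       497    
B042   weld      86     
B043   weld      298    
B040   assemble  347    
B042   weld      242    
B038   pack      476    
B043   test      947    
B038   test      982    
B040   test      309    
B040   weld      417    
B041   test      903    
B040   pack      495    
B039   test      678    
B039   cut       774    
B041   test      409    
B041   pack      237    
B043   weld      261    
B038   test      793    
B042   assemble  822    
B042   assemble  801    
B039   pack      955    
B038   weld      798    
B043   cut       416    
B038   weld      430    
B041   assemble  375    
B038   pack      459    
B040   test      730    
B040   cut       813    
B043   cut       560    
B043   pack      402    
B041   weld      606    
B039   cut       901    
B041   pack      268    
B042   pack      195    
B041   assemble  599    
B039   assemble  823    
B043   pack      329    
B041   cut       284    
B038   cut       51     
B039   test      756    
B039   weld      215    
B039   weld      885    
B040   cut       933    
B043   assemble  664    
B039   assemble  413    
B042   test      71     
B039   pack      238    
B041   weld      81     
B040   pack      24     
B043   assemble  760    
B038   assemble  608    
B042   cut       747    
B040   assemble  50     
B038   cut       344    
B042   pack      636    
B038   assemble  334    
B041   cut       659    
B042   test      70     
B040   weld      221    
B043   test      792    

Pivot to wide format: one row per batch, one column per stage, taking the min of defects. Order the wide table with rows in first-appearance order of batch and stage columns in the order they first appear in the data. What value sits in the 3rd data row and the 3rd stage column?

With rows in first-appearance order of batch, row 3 is batch=B040. stage columns in first-appearance order: cut, weld, assemble, pack, test; column 3 is assemble.
Long rows with batch=B040, stage=assemble: min(347, 50) = 50.

50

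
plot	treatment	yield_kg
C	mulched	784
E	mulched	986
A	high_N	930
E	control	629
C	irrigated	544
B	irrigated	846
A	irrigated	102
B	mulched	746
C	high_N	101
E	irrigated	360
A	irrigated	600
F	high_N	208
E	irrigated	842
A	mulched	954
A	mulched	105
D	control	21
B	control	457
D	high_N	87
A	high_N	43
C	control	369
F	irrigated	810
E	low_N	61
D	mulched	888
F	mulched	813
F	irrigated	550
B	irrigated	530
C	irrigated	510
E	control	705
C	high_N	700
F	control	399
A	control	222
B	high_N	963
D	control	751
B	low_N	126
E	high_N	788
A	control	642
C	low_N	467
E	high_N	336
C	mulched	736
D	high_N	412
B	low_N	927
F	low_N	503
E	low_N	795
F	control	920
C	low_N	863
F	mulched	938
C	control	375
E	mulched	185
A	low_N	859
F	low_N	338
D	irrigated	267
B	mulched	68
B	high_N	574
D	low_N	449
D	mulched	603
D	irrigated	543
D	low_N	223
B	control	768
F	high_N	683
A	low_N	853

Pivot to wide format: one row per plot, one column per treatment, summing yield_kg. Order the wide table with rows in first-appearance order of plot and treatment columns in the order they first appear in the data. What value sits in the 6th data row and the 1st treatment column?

1491

With rows in first-appearance order of plot, row 6 is plot=D. treatment columns in first-appearance order: mulched, high_N, control, irrigated, low_N; column 1 is mulched.
Long rows with plot=D, treatment=mulched: 888 + 603 = 1491.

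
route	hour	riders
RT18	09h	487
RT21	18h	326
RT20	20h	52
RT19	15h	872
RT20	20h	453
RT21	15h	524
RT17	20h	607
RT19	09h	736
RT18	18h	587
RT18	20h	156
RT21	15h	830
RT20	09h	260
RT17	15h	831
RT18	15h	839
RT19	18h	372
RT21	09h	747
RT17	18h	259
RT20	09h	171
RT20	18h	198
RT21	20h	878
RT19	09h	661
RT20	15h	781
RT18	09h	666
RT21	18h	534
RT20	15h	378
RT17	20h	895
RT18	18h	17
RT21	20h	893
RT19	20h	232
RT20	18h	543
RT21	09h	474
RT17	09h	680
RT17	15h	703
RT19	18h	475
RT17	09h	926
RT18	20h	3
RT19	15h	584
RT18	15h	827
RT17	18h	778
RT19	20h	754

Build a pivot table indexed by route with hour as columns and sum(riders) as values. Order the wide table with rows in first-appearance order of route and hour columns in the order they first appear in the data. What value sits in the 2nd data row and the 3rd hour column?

With rows in first-appearance order of route, row 2 is route=RT21. hour columns in first-appearance order: 09h, 18h, 20h, 15h; column 3 is 20h.
Long rows with route=RT21, hour=20h: 878 + 893 = 1771.

1771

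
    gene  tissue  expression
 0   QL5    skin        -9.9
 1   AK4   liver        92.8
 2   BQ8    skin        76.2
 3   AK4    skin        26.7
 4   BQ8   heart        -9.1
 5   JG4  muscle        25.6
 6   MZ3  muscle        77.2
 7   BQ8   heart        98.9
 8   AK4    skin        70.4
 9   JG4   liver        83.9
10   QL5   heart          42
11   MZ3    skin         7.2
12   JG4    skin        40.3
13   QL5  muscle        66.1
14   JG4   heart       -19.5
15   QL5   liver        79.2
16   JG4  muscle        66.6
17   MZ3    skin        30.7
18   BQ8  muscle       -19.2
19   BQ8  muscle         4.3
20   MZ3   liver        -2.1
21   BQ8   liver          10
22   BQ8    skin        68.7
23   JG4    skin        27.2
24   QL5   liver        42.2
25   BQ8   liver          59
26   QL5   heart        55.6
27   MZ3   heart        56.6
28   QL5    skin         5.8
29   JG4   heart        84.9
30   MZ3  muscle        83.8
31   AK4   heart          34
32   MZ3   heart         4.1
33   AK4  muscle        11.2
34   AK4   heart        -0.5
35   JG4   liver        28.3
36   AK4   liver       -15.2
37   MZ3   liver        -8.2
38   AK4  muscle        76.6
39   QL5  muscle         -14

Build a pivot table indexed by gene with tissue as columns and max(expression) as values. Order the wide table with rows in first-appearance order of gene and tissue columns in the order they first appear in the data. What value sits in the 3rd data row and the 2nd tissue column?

With rows in first-appearance order of gene, row 3 is gene=BQ8. tissue columns in first-appearance order: skin, liver, heart, muscle; column 2 is liver.
Long rows with gene=BQ8, tissue=liver: max(10, 59) = 59.

59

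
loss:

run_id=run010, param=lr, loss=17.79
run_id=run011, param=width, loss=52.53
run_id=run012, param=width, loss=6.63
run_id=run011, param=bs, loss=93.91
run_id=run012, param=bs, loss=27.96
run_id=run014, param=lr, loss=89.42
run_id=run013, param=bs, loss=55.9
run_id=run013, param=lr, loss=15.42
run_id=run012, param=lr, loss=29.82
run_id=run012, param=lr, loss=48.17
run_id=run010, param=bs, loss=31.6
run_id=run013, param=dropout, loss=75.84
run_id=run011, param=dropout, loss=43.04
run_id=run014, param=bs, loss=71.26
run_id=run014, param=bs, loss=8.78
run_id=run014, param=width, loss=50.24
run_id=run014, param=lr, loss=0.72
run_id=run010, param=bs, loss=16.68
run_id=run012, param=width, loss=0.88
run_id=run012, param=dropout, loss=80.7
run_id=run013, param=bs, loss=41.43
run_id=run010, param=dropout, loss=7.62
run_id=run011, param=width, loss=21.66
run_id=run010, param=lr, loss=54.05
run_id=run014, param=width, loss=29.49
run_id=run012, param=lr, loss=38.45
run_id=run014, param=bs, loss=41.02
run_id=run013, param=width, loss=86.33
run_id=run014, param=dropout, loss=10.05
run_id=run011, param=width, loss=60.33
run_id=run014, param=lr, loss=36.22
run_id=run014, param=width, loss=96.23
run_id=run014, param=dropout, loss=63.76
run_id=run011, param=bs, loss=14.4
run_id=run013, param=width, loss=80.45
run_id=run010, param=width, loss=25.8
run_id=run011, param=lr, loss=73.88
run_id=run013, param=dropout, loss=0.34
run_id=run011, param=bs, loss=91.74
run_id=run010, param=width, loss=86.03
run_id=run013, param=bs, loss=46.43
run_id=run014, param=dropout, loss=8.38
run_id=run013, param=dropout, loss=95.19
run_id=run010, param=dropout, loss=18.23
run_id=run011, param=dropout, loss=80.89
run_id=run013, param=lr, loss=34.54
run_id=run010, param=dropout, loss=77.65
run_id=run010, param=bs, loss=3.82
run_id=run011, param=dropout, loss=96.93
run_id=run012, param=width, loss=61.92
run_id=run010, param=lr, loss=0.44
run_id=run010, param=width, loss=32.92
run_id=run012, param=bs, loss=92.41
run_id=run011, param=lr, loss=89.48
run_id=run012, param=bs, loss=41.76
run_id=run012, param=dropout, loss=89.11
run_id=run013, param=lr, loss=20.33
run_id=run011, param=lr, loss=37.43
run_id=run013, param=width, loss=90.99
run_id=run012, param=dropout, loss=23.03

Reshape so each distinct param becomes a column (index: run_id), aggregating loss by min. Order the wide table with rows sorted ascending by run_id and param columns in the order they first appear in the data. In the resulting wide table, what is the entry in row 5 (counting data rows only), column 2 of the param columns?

With rows sorted ascending by run_id, row 5 is run_id=run014. param columns in first-appearance order: lr, width, bs, dropout; column 2 is width.
Long rows with run_id=run014, param=width: min(50.24, 29.49, 96.23) = 29.49.

29.49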